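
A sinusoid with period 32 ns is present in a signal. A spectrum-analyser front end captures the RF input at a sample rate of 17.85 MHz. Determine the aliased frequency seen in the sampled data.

T = 32 ns → f = 1/T = 31.25 MHz.
31.25 MHz mod fs = 13.4 MHz.
13.4 MHz > fs/2 = 8.925 MHz, folds to fs − 13.4 MHz = 4.45 MHz.

4.45 MHz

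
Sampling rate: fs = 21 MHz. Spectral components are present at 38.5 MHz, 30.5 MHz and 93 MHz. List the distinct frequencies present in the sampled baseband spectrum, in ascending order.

3.5 MHz, 9 MHz, 9.5 MHz

fs/2 = 10.5 MHz.
38.5 MHz mod fs = 17.5 MHz.
17.5 MHz > fs/2 = 10.5 MHz, folds to fs − 17.5 MHz = 3.5 MHz.
30.5 MHz mod fs = 9.5 MHz.
9.5 MHz ≤ fs/2 = 10.5 MHz, appears at 9.5 MHz.
93 MHz mod fs = 9 MHz.
9 MHz ≤ fs/2 = 10.5 MHz, appears at 9 MHz.
Distinct values: {3.5 MHz, 9 MHz, 9.5 MHz}.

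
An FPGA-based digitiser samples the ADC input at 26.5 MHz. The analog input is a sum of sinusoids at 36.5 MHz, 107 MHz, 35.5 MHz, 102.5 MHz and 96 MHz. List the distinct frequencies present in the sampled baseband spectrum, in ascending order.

1 MHz, 3.5 MHz, 9 MHz, 10 MHz

fs/2 = 13.25 MHz.
36.5 MHz mod fs = 10 MHz.
10 MHz ≤ fs/2 = 13.25 MHz, appears at 10 MHz.
107 MHz mod fs = 1 MHz.
1 MHz ≤ fs/2 = 13.25 MHz, appears at 1 MHz.
35.5 MHz mod fs = 9 MHz.
9 MHz ≤ fs/2 = 13.25 MHz, appears at 9 MHz.
102.5 MHz mod fs = 23 MHz.
23 MHz > fs/2 = 13.25 MHz, folds to fs − 23 MHz = 3.5 MHz.
96 MHz mod fs = 16.5 MHz.
16.5 MHz > fs/2 = 13.25 MHz, folds to fs − 16.5 MHz = 10 MHz.
Distinct values: {1 MHz, 3.5 MHz, 9 MHz, 10 MHz}.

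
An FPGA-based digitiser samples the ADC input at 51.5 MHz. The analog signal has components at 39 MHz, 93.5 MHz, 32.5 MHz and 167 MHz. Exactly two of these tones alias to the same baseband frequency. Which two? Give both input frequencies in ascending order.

fs/2 = 25.75 MHz.
39 MHz > fs/2 = 25.75 MHz, folds to fs − 39 MHz = 12.5 MHz.
93.5 MHz mod fs = 42 MHz.
42 MHz > fs/2 = 25.75 MHz, folds to fs − 42 MHz = 9.5 MHz.
32.5 MHz > fs/2 = 25.75 MHz, folds to fs − 32.5 MHz = 19 MHz.
167 MHz mod fs = 12.5 MHz.
12.5 MHz ≤ fs/2 = 25.75 MHz, appears at 12.5 MHz.
39 MHz and 167 MHz both map to 12.5 MHz.

39 MHz, 167 MHz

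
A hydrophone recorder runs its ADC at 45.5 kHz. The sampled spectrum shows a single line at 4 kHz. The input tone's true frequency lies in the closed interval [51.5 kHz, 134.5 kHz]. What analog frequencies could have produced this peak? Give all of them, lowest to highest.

Frequencies that alias to 4 kHz are k·fs ± 4 kHz for integer k ≥ 0.
k=0: 4 kHz.
k=1: 41.5 kHz, 49.5 kHz.
k=2: 87 kHz, 95 kHz.
k=3: 132.5 kHz, 140.5 kHz.
k=4: 178 kHz, 186 kHz.
Within [51.5 kHz, 134.5 kHz]: 87 kHz, 95 kHz, 132.5 kHz.

87 kHz, 95 kHz, 132.5 kHz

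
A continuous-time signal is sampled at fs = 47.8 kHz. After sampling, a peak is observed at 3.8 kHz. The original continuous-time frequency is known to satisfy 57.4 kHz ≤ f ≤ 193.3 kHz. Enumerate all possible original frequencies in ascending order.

91.8 kHz, 99.4 kHz, 139.6 kHz, 147.2 kHz, 187.4 kHz

Frequencies that alias to 3.8 kHz are k·fs ± 3.8 kHz for integer k ≥ 0.
k=0: 3.8 kHz.
k=1: 44 kHz, 51.6 kHz.
k=2: 91.8 kHz, 99.4 kHz.
k=3: 139.6 kHz, 147.2 kHz.
k=4: 187.4 kHz, 195 kHz.
k=5: 235.2 kHz, 242.8 kHz.
Within [57.4 kHz, 193.3 kHz]: 91.8 kHz, 99.4 kHz, 139.6 kHz, 147.2 kHz, 187.4 kHz.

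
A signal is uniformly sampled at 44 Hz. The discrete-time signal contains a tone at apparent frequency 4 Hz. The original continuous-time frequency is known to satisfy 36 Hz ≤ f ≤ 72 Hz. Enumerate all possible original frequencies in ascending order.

40 Hz, 48 Hz

Frequencies that alias to 4 Hz are k·fs ± 4 Hz for integer k ≥ 0.
k=0: 4 Hz.
k=1: 40 Hz, 48 Hz.
k=2: 84 Hz, 92 Hz.
Within [36 Hz, 72 Hz]: 40 Hz, 48 Hz.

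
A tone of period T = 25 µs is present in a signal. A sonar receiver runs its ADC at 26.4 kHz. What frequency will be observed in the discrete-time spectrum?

T = 25 µs → f = 1/T = 40 kHz.
40 kHz mod fs = 13.6 kHz.
13.6 kHz > fs/2 = 13.2 kHz, folds to fs − 13.6 kHz = 12.8 kHz.

12.8 kHz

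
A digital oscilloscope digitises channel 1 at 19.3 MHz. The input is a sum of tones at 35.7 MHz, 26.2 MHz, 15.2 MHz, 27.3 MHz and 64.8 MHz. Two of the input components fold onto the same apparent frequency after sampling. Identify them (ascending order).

26.2 MHz, 64.8 MHz

fs/2 = 9.65 MHz.
35.7 MHz mod fs = 16.4 MHz.
16.4 MHz > fs/2 = 9.65 MHz, folds to fs − 16.4 MHz = 2.9 MHz.
26.2 MHz mod fs = 6.9 MHz.
6.9 MHz ≤ fs/2 = 9.65 MHz, appears at 6.9 MHz.
15.2 MHz > fs/2 = 9.65 MHz, folds to fs − 15.2 MHz = 4.1 MHz.
27.3 MHz mod fs = 8 MHz.
8 MHz ≤ fs/2 = 9.65 MHz, appears at 8 MHz.
64.8 MHz mod fs = 6.9 MHz.
6.9 MHz ≤ fs/2 = 9.65 MHz, appears at 6.9 MHz.
26.2 MHz and 64.8 MHz both map to 6.9 MHz.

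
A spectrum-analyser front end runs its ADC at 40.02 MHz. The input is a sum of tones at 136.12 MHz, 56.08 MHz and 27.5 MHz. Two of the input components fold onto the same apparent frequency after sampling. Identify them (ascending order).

56.08 MHz, 136.12 MHz

fs/2 = 20.01 MHz.
136.12 MHz mod fs = 16.06 MHz.
16.06 MHz ≤ fs/2 = 20.01 MHz, appears at 16.06 MHz.
56.08 MHz mod fs = 16.06 MHz.
16.06 MHz ≤ fs/2 = 20.01 MHz, appears at 16.06 MHz.
27.5 MHz > fs/2 = 20.01 MHz, folds to fs − 27.5 MHz = 12.52 MHz.
56.08 MHz and 136.12 MHz both map to 16.06 MHz.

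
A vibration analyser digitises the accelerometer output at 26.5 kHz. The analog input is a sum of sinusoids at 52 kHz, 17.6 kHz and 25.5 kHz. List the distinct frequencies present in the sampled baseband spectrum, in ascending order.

fs/2 = 13.25 kHz.
52 kHz mod fs = 25.5 kHz.
25.5 kHz > fs/2 = 13.25 kHz, folds to fs − 25.5 kHz = 1 kHz.
17.6 kHz > fs/2 = 13.25 kHz, folds to fs − 17.6 kHz = 8.9 kHz.
25.5 kHz > fs/2 = 13.25 kHz, folds to fs − 25.5 kHz = 1 kHz.
Distinct values: {1 kHz, 8.9 kHz}.

1 kHz, 8.9 kHz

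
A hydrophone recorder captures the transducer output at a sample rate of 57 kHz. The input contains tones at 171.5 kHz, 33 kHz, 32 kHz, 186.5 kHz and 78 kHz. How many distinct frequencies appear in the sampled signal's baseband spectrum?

5

fs/2 = 28.5 kHz.
171.5 kHz mod fs = 0.5 kHz.
0.5 kHz ≤ fs/2 = 28.5 kHz, appears at 0.5 kHz.
33 kHz > fs/2 = 28.5 kHz, folds to fs − 33 kHz = 24 kHz.
32 kHz > fs/2 = 28.5 kHz, folds to fs − 32 kHz = 25 kHz.
186.5 kHz mod fs = 15.5 kHz.
15.5 kHz ≤ fs/2 = 28.5 kHz, appears at 15.5 kHz.
78 kHz mod fs = 21 kHz.
21 kHz ≤ fs/2 = 28.5 kHz, appears at 21 kHz.
Distinct values: {0.5 kHz, 15.5 kHz, 21 kHz, 24 kHz, 25 kHz} → 5.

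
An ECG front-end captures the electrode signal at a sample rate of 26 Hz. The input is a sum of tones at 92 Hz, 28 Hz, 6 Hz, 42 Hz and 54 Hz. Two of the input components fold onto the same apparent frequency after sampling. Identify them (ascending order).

28 Hz, 54 Hz

fs/2 = 13 Hz.
92 Hz mod fs = 14 Hz.
14 Hz > fs/2 = 13 Hz, folds to fs − 14 Hz = 12 Hz.
28 Hz mod fs = 2 Hz.
2 Hz ≤ fs/2 = 13 Hz, appears at 2 Hz.
6 Hz ≤ fs/2 = 13 Hz, passes unchanged.
42 Hz mod fs = 16 Hz.
16 Hz > fs/2 = 13 Hz, folds to fs − 16 Hz = 10 Hz.
54 Hz mod fs = 2 Hz.
2 Hz ≤ fs/2 = 13 Hz, appears at 2 Hz.
28 Hz and 54 Hz both map to 2 Hz.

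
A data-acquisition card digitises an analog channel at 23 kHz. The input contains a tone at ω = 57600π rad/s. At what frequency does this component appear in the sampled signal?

5.8 kHz

ω = 57600π rad/s → f = ω/(2π) = 28800 Hz = 28.8 kHz.
28.8 kHz mod fs = 5.8 kHz.
5.8 kHz ≤ fs/2 = 11.5 kHz, appears at 5.8 kHz.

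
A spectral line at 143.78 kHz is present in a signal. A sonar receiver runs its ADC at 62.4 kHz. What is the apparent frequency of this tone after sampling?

143.78 kHz mod fs = 18.98 kHz.
18.98 kHz ≤ fs/2 = 31.2 kHz, appears at 18.98 kHz.

18.98 kHz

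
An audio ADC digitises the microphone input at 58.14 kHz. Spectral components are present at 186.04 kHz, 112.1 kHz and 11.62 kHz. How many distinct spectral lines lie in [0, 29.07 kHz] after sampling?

fs/2 = 29.07 kHz.
186.04 kHz mod fs = 11.62 kHz.
11.62 kHz ≤ fs/2 = 29.07 kHz, appears at 11.62 kHz.
112.1 kHz mod fs = 53.96 kHz.
53.96 kHz > fs/2 = 29.07 kHz, folds to fs − 53.96 kHz = 4.18 kHz.
11.62 kHz ≤ fs/2 = 29.07 kHz, passes unchanged.
Distinct values: {4.18 kHz, 11.62 kHz} → 2.

2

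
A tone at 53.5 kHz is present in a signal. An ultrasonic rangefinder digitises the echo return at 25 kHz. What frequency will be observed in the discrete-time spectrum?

53.5 kHz mod fs = 3.5 kHz.
3.5 kHz ≤ fs/2 = 12.5 kHz, appears at 3.5 kHz.

3.5 kHz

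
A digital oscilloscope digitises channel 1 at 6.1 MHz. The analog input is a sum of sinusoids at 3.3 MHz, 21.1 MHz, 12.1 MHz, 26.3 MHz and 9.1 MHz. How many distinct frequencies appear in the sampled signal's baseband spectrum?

4

fs/2 = 3.05 MHz.
3.3 MHz > fs/2 = 3.05 MHz, folds to fs − 3.3 MHz = 2.8 MHz.
21.1 MHz mod fs = 2.8 MHz.
2.8 MHz ≤ fs/2 = 3.05 MHz, appears at 2.8 MHz.
12.1 MHz mod fs = 6 MHz.
6 MHz > fs/2 = 3.05 MHz, folds to fs − 6 MHz = 0.1 MHz.
26.3 MHz mod fs = 1.9 MHz.
1.9 MHz ≤ fs/2 = 3.05 MHz, appears at 1.9 MHz.
9.1 MHz mod fs = 3 MHz.
3 MHz ≤ fs/2 = 3.05 MHz, appears at 3 MHz.
Distinct values: {0.1 MHz, 1.9 MHz, 2.8 MHz, 3 MHz} → 4.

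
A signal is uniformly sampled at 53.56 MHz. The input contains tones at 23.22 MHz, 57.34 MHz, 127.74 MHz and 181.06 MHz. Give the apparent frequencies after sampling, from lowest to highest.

3.78 MHz, 20.38 MHz, 20.62 MHz, 23.22 MHz

fs/2 = 26.78 MHz.
23.22 MHz ≤ fs/2 = 26.78 MHz, passes unchanged.
57.34 MHz mod fs = 3.78 MHz.
3.78 MHz ≤ fs/2 = 26.78 MHz, appears at 3.78 MHz.
127.74 MHz mod fs = 20.62 MHz.
20.62 MHz ≤ fs/2 = 26.78 MHz, appears at 20.62 MHz.
181.06 MHz mod fs = 20.38 MHz.
20.38 MHz ≤ fs/2 = 26.78 MHz, appears at 20.38 MHz.
Distinct values: {3.78 MHz, 20.38 MHz, 20.62 MHz, 23.22 MHz}.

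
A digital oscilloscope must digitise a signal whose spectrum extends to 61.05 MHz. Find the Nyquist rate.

Nyquist rate = 2 × 61.05 MHz = 122.1 MHz.

122.1 MHz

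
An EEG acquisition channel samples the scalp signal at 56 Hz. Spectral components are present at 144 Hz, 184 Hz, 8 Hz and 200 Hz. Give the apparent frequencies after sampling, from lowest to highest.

fs/2 = 28 Hz.
144 Hz mod fs = 32 Hz.
32 Hz > fs/2 = 28 Hz, folds to fs − 32 Hz = 24 Hz.
184 Hz mod fs = 16 Hz.
16 Hz ≤ fs/2 = 28 Hz, appears at 16 Hz.
8 Hz ≤ fs/2 = 28 Hz, passes unchanged.
200 Hz mod fs = 32 Hz.
32 Hz > fs/2 = 28 Hz, folds to fs − 32 Hz = 24 Hz.
Distinct values: {8 Hz, 16 Hz, 24 Hz}.

8 Hz, 16 Hz, 24 Hz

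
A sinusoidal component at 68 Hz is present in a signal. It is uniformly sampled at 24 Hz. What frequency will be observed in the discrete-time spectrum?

68 Hz mod fs = 20 Hz.
20 Hz > fs/2 = 12 Hz, folds to fs − 20 Hz = 4 Hz.

4 Hz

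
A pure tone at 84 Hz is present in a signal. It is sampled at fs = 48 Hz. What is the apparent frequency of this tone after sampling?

12 Hz

84 Hz mod fs = 36 Hz.
36 Hz > fs/2 = 24 Hz, folds to fs − 36 Hz = 12 Hz.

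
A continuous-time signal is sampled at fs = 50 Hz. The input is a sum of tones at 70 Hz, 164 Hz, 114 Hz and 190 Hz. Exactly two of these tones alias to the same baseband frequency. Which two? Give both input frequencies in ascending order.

fs/2 = 25 Hz.
70 Hz mod fs = 20 Hz.
20 Hz ≤ fs/2 = 25 Hz, appears at 20 Hz.
164 Hz mod fs = 14 Hz.
14 Hz ≤ fs/2 = 25 Hz, appears at 14 Hz.
114 Hz mod fs = 14 Hz.
14 Hz ≤ fs/2 = 25 Hz, appears at 14 Hz.
190 Hz mod fs = 40 Hz.
40 Hz > fs/2 = 25 Hz, folds to fs − 40 Hz = 10 Hz.
114 Hz and 164 Hz both map to 14 Hz.

114 Hz, 164 Hz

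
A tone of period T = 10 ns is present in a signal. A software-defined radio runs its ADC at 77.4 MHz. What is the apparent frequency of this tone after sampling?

22.6 MHz

T = 10 ns → f = 1/T = 100 MHz.
100 MHz mod fs = 22.6 MHz.
22.6 MHz ≤ fs/2 = 38.7 MHz, appears at 22.6 MHz.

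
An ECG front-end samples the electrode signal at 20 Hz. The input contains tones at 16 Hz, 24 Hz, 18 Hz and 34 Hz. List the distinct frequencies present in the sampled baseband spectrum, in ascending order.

2 Hz, 4 Hz, 6 Hz

fs/2 = 10 Hz.
16 Hz > fs/2 = 10 Hz, folds to fs − 16 Hz = 4 Hz.
24 Hz mod fs = 4 Hz.
4 Hz ≤ fs/2 = 10 Hz, appears at 4 Hz.
18 Hz > fs/2 = 10 Hz, folds to fs − 18 Hz = 2 Hz.
34 Hz mod fs = 14 Hz.
14 Hz > fs/2 = 10 Hz, folds to fs − 14 Hz = 6 Hz.
Distinct values: {2 Hz, 4 Hz, 6 Hz}.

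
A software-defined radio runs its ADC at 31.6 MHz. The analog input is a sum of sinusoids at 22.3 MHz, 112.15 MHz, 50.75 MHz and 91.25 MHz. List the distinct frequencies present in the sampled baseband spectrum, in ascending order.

fs/2 = 15.8 MHz.
22.3 MHz > fs/2 = 15.8 MHz, folds to fs − 22.3 MHz = 9.3 MHz.
112.15 MHz mod fs = 17.35 MHz.
17.35 MHz > fs/2 = 15.8 MHz, folds to fs − 17.35 MHz = 14.25 MHz.
50.75 MHz mod fs = 19.15 MHz.
19.15 MHz > fs/2 = 15.8 MHz, folds to fs − 19.15 MHz = 12.45 MHz.
91.25 MHz mod fs = 28.05 MHz.
28.05 MHz > fs/2 = 15.8 MHz, folds to fs − 28.05 MHz = 3.55 MHz.
Distinct values: {3.55 MHz, 9.3 MHz, 12.45 MHz, 14.25 MHz}.

3.55 MHz, 9.3 MHz, 12.45 MHz, 14.25 MHz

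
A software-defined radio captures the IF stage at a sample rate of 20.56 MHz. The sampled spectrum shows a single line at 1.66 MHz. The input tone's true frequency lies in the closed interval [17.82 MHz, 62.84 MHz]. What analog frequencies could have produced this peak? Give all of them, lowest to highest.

Frequencies that alias to 1.66 MHz are k·fs ± 1.66 MHz for integer k ≥ 0.
k=0: 1.66 MHz.
k=1: 18.9 MHz, 22.22 MHz.
k=2: 39.46 MHz, 42.78 MHz.
k=3: 60.02 MHz, 63.34 MHz.
k=4: 80.58 MHz, 83.9 MHz.
Within [17.82 MHz, 62.84 MHz]: 18.9 MHz, 22.22 MHz, 39.46 MHz, 42.78 MHz, 60.02 MHz.

18.9 MHz, 22.22 MHz, 39.46 MHz, 42.78 MHz, 60.02 MHz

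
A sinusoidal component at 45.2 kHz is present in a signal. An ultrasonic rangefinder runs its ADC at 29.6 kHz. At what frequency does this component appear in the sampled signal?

14 kHz

45.2 kHz mod fs = 15.6 kHz.
15.6 kHz > fs/2 = 14.8 kHz, folds to fs − 15.6 kHz = 14 kHz.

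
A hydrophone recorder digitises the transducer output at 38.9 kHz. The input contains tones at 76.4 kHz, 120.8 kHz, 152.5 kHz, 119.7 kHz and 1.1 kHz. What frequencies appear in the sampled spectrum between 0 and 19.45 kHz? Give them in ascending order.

fs/2 = 19.45 kHz.
76.4 kHz mod fs = 37.5 kHz.
37.5 kHz > fs/2 = 19.45 kHz, folds to fs − 37.5 kHz = 1.4 kHz.
120.8 kHz mod fs = 4.1 kHz.
4.1 kHz ≤ fs/2 = 19.45 kHz, appears at 4.1 kHz.
152.5 kHz mod fs = 35.8 kHz.
35.8 kHz > fs/2 = 19.45 kHz, folds to fs − 35.8 kHz = 3.1 kHz.
119.7 kHz mod fs = 3 kHz.
3 kHz ≤ fs/2 = 19.45 kHz, appears at 3 kHz.
1.1 kHz ≤ fs/2 = 19.45 kHz, passes unchanged.
Distinct values: {1.1 kHz, 1.4 kHz, 3 kHz, 3.1 kHz, 4.1 kHz}.

1.1 kHz, 1.4 kHz, 3 kHz, 3.1 kHz, 4.1 kHz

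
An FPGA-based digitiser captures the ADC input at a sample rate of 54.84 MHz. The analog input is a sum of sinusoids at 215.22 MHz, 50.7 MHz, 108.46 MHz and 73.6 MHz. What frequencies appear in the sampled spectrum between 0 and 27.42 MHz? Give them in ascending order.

1.22 MHz, 4.14 MHz, 18.76 MHz

fs/2 = 27.42 MHz.
215.22 MHz mod fs = 50.7 MHz.
50.7 MHz > fs/2 = 27.42 MHz, folds to fs − 50.7 MHz = 4.14 MHz.
50.7 MHz > fs/2 = 27.42 MHz, folds to fs − 50.7 MHz = 4.14 MHz.
108.46 MHz mod fs = 53.62 MHz.
53.62 MHz > fs/2 = 27.42 MHz, folds to fs − 53.62 MHz = 1.22 MHz.
73.6 MHz mod fs = 18.76 MHz.
18.76 MHz ≤ fs/2 = 27.42 MHz, appears at 18.76 MHz.
Distinct values: {1.22 MHz, 4.14 MHz, 18.76 MHz}.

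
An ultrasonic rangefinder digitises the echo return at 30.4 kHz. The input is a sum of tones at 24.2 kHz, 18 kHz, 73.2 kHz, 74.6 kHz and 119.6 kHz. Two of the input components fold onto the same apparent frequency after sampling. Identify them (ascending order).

fs/2 = 15.2 kHz.
24.2 kHz > fs/2 = 15.2 kHz, folds to fs − 24.2 kHz = 6.2 kHz.
18 kHz > fs/2 = 15.2 kHz, folds to fs − 18 kHz = 12.4 kHz.
73.2 kHz mod fs = 12.4 kHz.
12.4 kHz ≤ fs/2 = 15.2 kHz, appears at 12.4 kHz.
74.6 kHz mod fs = 13.8 kHz.
13.8 kHz ≤ fs/2 = 15.2 kHz, appears at 13.8 kHz.
119.6 kHz mod fs = 28.4 kHz.
28.4 kHz > fs/2 = 15.2 kHz, folds to fs − 28.4 kHz = 2 kHz.
18 kHz and 73.2 kHz both map to 12.4 kHz.

18 kHz, 73.2 kHz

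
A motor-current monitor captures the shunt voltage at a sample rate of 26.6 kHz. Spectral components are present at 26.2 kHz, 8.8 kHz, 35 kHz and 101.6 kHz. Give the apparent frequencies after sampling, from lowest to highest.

0.4 kHz, 4.8 kHz, 8.4 kHz, 8.8 kHz

fs/2 = 13.3 kHz.
26.2 kHz > fs/2 = 13.3 kHz, folds to fs − 26.2 kHz = 0.4 kHz.
8.8 kHz ≤ fs/2 = 13.3 kHz, passes unchanged.
35 kHz mod fs = 8.4 kHz.
8.4 kHz ≤ fs/2 = 13.3 kHz, appears at 8.4 kHz.
101.6 kHz mod fs = 21.8 kHz.
21.8 kHz > fs/2 = 13.3 kHz, folds to fs − 21.8 kHz = 4.8 kHz.
Distinct values: {0.4 kHz, 4.8 kHz, 8.4 kHz, 8.8 kHz}.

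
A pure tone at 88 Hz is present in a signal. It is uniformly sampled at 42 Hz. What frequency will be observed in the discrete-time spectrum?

4 Hz

88 Hz mod fs = 4 Hz.
4 Hz ≤ fs/2 = 21 Hz, appears at 4 Hz.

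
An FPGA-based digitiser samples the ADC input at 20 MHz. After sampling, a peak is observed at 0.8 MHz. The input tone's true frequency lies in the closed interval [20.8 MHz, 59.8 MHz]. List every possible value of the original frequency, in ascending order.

Frequencies that alias to 0.8 MHz are k·fs ± 0.8 MHz for integer k ≥ 0.
k=0: 0.8 MHz.
k=1: 19.2 MHz, 20.8 MHz.
k=2: 39.2 MHz, 40.8 MHz.
k=3: 59.2 MHz, 60.8 MHz.
k=4: 79.2 MHz, 80.8 MHz.
Within [20.8 MHz, 59.8 MHz]: 20.8 MHz, 39.2 MHz, 40.8 MHz, 59.2 MHz.

20.8 MHz, 39.2 MHz, 40.8 MHz, 59.2 MHz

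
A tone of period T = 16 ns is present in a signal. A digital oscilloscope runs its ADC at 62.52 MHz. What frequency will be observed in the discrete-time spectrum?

0.02 MHz

T = 16 ns → f = 1/T = 62.5 MHz.
62.5 MHz > fs/2 = 31.26 MHz, folds to fs − 62.5 MHz = 0.02 MHz.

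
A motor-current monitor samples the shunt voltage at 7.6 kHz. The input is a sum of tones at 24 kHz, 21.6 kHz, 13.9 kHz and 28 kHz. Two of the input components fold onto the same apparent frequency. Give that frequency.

fs/2 = 3.8 kHz.
24 kHz mod fs = 1.2 kHz.
1.2 kHz ≤ fs/2 = 3.8 kHz, appears at 1.2 kHz.
21.6 kHz mod fs = 6.4 kHz.
6.4 kHz > fs/2 = 3.8 kHz, folds to fs − 6.4 kHz = 1.2 kHz.
13.9 kHz mod fs = 6.3 kHz.
6.3 kHz > fs/2 = 3.8 kHz, folds to fs − 6.3 kHz = 1.3 kHz.
28 kHz mod fs = 5.2 kHz.
5.2 kHz > fs/2 = 3.8 kHz, folds to fs − 5.2 kHz = 2.4 kHz.
21.6 kHz and 24 kHz both map to 1.2 kHz.

1.2 kHz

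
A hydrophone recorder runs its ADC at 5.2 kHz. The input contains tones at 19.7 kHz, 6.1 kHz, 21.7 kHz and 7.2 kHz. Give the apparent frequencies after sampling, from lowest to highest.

fs/2 = 2.6 kHz.
19.7 kHz mod fs = 4.1 kHz.
4.1 kHz > fs/2 = 2.6 kHz, folds to fs − 4.1 kHz = 1.1 kHz.
6.1 kHz mod fs = 0.9 kHz.
0.9 kHz ≤ fs/2 = 2.6 kHz, appears at 0.9 kHz.
21.7 kHz mod fs = 0.9 kHz.
0.9 kHz ≤ fs/2 = 2.6 kHz, appears at 0.9 kHz.
7.2 kHz mod fs = 2 kHz.
2 kHz ≤ fs/2 = 2.6 kHz, appears at 2 kHz.
Distinct values: {0.9 kHz, 1.1 kHz, 2 kHz}.

0.9 kHz, 1.1 kHz, 2 kHz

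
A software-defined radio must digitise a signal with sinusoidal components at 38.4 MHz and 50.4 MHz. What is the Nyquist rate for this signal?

Highest-frequency component: 50.4 MHz.
Nyquist rate = 2 × 50.4 MHz = 100.8 MHz.

100.8 MHz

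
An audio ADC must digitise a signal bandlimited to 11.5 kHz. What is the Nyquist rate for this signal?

Nyquist rate = 2 × 11.5 kHz = 23 kHz.

23 kHz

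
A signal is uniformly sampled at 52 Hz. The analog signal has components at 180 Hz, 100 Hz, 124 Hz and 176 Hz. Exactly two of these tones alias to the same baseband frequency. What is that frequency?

fs/2 = 26 Hz.
180 Hz mod fs = 24 Hz.
24 Hz ≤ fs/2 = 26 Hz, appears at 24 Hz.
100 Hz mod fs = 48 Hz.
48 Hz > fs/2 = 26 Hz, folds to fs − 48 Hz = 4 Hz.
124 Hz mod fs = 20 Hz.
20 Hz ≤ fs/2 = 26 Hz, appears at 20 Hz.
176 Hz mod fs = 20 Hz.
20 Hz ≤ fs/2 = 26 Hz, appears at 20 Hz.
124 Hz and 176 Hz both map to 20 Hz.

20 Hz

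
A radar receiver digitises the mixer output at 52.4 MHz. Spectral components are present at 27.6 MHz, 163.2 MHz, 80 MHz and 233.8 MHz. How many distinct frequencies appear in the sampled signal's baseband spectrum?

3

fs/2 = 26.2 MHz.
27.6 MHz > fs/2 = 26.2 MHz, folds to fs − 27.6 MHz = 24.8 MHz.
163.2 MHz mod fs = 6 MHz.
6 MHz ≤ fs/2 = 26.2 MHz, appears at 6 MHz.
80 MHz mod fs = 27.6 MHz.
27.6 MHz > fs/2 = 26.2 MHz, folds to fs − 27.6 MHz = 24.8 MHz.
233.8 MHz mod fs = 24.2 MHz.
24.2 MHz ≤ fs/2 = 26.2 MHz, appears at 24.2 MHz.
Distinct values: {6 MHz, 24.2 MHz, 24.8 MHz} → 3.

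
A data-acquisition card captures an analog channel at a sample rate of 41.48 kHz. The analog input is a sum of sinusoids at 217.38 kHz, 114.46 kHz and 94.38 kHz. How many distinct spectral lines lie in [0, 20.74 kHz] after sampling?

fs/2 = 20.74 kHz.
217.38 kHz mod fs = 9.98 kHz.
9.98 kHz ≤ fs/2 = 20.74 kHz, appears at 9.98 kHz.
114.46 kHz mod fs = 31.5 kHz.
31.5 kHz > fs/2 = 20.74 kHz, folds to fs − 31.5 kHz = 9.98 kHz.
94.38 kHz mod fs = 11.42 kHz.
11.42 kHz ≤ fs/2 = 20.74 kHz, appears at 11.42 kHz.
Distinct values: {9.98 kHz, 11.42 kHz} → 2.

2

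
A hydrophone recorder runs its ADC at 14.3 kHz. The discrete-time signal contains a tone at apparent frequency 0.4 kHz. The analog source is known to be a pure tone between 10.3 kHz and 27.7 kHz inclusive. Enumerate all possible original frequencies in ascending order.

13.9 kHz, 14.7 kHz

Frequencies that alias to 0.4 kHz are k·fs ± 0.4 kHz for integer k ≥ 0.
k=0: 0.4 kHz.
k=1: 13.9 kHz, 14.7 kHz.
k=2: 28.2 kHz, 29 kHz.
Within [10.3 kHz, 27.7 kHz]: 13.9 kHz, 14.7 kHz.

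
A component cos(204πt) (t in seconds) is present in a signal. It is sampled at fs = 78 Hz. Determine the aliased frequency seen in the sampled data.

24 Hz

ω = 204π rad/s → f = ω/(2π) = 102 Hz.
102 Hz mod fs = 24 Hz.
24 Hz ≤ fs/2 = 39 Hz, appears at 24 Hz.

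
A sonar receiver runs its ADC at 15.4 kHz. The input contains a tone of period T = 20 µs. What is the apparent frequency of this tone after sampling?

3.8 kHz

T = 20 µs → f = 1/T = 50 kHz.
50 kHz mod fs = 3.8 kHz.
3.8 kHz ≤ fs/2 = 7.7 kHz, appears at 3.8 kHz.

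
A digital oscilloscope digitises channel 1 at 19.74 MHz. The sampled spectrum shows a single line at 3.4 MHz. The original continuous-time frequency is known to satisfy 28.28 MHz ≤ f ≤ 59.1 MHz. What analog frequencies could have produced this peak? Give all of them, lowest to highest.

36.08 MHz, 42.88 MHz, 55.82 MHz

Frequencies that alias to 3.4 MHz are k·fs ± 3.4 MHz for integer k ≥ 0.
k=0: 3.4 MHz.
k=1: 16.34 MHz, 23.14 MHz.
k=2: 36.08 MHz, 42.88 MHz.
k=3: 55.82 MHz, 62.62 MHz.
k=4: 75.56 MHz, 82.36 MHz.
Within [28.28 MHz, 59.1 MHz]: 36.08 MHz, 42.88 MHz, 55.82 MHz.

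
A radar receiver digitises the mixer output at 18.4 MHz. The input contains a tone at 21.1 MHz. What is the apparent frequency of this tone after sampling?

2.7 MHz

21.1 MHz mod fs = 2.7 MHz.
2.7 MHz ≤ fs/2 = 9.2 MHz, appears at 2.7 MHz.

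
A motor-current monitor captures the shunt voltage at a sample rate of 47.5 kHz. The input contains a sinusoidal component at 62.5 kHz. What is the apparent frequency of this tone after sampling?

62.5 kHz mod fs = 15 kHz.
15 kHz ≤ fs/2 = 23.75 kHz, appears at 15 kHz.

15 kHz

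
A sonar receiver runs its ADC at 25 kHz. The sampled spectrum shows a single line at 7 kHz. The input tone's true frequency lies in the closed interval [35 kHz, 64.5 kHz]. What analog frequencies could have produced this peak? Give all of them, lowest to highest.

43 kHz, 57 kHz

Frequencies that alias to 7 kHz are k·fs ± 7 kHz for integer k ≥ 0.
k=0: 7 kHz.
k=1: 18 kHz, 32 kHz.
k=2: 43 kHz, 57 kHz.
k=3: 68 kHz, 82 kHz.
Within [35 kHz, 64.5 kHz]: 43 kHz, 57 kHz.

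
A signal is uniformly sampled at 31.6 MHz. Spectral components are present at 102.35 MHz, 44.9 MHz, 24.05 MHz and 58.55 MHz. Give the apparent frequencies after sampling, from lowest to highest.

fs/2 = 15.8 MHz.
102.35 MHz mod fs = 7.55 MHz.
7.55 MHz ≤ fs/2 = 15.8 MHz, appears at 7.55 MHz.
44.9 MHz mod fs = 13.3 MHz.
13.3 MHz ≤ fs/2 = 15.8 MHz, appears at 13.3 MHz.
24.05 MHz > fs/2 = 15.8 MHz, folds to fs − 24.05 MHz = 7.55 MHz.
58.55 MHz mod fs = 26.95 MHz.
26.95 MHz > fs/2 = 15.8 MHz, folds to fs − 26.95 MHz = 4.65 MHz.
Distinct values: {4.65 MHz, 7.55 MHz, 13.3 MHz}.

4.65 MHz, 7.55 MHz, 13.3 MHz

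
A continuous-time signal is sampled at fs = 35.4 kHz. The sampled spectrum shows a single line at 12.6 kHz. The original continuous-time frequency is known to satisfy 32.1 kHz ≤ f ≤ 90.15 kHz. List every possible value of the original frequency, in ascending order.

48 kHz, 58.2 kHz, 83.4 kHz

Frequencies that alias to 12.6 kHz are k·fs ± 12.6 kHz for integer k ≥ 0.
k=0: 12.6 kHz.
k=1: 22.8 kHz, 48 kHz.
k=2: 58.2 kHz, 83.4 kHz.
k=3: 93.6 kHz, 118.8 kHz.
Within [32.1 kHz, 90.15 kHz]: 48 kHz, 58.2 kHz, 83.4 kHz.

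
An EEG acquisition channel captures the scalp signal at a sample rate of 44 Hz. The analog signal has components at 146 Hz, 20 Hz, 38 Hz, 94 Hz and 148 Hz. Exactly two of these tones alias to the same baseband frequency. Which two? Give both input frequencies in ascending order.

38 Hz, 94 Hz

fs/2 = 22 Hz.
146 Hz mod fs = 14 Hz.
14 Hz ≤ fs/2 = 22 Hz, appears at 14 Hz.
20 Hz ≤ fs/2 = 22 Hz, passes unchanged.
38 Hz > fs/2 = 22 Hz, folds to fs − 38 Hz = 6 Hz.
94 Hz mod fs = 6 Hz.
6 Hz ≤ fs/2 = 22 Hz, appears at 6 Hz.
148 Hz mod fs = 16 Hz.
16 Hz ≤ fs/2 = 22 Hz, appears at 16 Hz.
38 Hz and 94 Hz both map to 6 Hz.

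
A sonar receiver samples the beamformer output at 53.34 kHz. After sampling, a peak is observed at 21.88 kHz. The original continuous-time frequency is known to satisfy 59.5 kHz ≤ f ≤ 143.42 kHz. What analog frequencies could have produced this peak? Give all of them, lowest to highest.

Frequencies that alias to 21.88 kHz are k·fs ± 21.88 kHz for integer k ≥ 0.
k=0: 21.88 kHz.
k=1: 31.46 kHz, 75.22 kHz.
k=2: 84.8 kHz, 128.56 kHz.
k=3: 138.14 kHz, 181.9 kHz.
k=4: 191.48 kHz, 235.24 kHz.
Within [59.5 kHz, 143.42 kHz]: 75.22 kHz, 84.8 kHz, 128.56 kHz, 138.14 kHz.

75.22 kHz, 84.8 kHz, 128.56 kHz, 138.14 kHz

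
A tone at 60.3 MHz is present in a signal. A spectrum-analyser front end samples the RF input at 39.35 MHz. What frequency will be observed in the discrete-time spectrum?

60.3 MHz mod fs = 20.95 MHz.
20.95 MHz > fs/2 = 19.675 MHz, folds to fs − 20.95 MHz = 18.4 MHz.

18.4 MHz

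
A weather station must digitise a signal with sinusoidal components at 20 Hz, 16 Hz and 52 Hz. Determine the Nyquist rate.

Highest-frequency component: 52 Hz.
Nyquist rate = 2 × 52 Hz = 104 Hz.

104 Hz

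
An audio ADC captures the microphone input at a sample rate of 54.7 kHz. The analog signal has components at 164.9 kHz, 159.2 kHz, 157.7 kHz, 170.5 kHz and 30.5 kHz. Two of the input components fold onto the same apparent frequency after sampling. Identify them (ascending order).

157.7 kHz, 170.5 kHz

fs/2 = 27.35 kHz.
164.9 kHz mod fs = 0.8 kHz.
0.8 kHz ≤ fs/2 = 27.35 kHz, appears at 0.8 kHz.
159.2 kHz mod fs = 49.8 kHz.
49.8 kHz > fs/2 = 27.35 kHz, folds to fs − 49.8 kHz = 4.9 kHz.
157.7 kHz mod fs = 48.3 kHz.
48.3 kHz > fs/2 = 27.35 kHz, folds to fs − 48.3 kHz = 6.4 kHz.
170.5 kHz mod fs = 6.4 kHz.
6.4 kHz ≤ fs/2 = 27.35 kHz, appears at 6.4 kHz.
30.5 kHz > fs/2 = 27.35 kHz, folds to fs − 30.5 kHz = 24.2 kHz.
157.7 kHz and 170.5 kHz both map to 6.4 kHz.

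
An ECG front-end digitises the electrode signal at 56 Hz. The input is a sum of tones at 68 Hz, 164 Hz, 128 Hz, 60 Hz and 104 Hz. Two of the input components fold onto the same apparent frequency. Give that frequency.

fs/2 = 28 Hz.
68 Hz mod fs = 12 Hz.
12 Hz ≤ fs/2 = 28 Hz, appears at 12 Hz.
164 Hz mod fs = 52 Hz.
52 Hz > fs/2 = 28 Hz, folds to fs − 52 Hz = 4 Hz.
128 Hz mod fs = 16 Hz.
16 Hz ≤ fs/2 = 28 Hz, appears at 16 Hz.
60 Hz mod fs = 4 Hz.
4 Hz ≤ fs/2 = 28 Hz, appears at 4 Hz.
104 Hz mod fs = 48 Hz.
48 Hz > fs/2 = 28 Hz, folds to fs − 48 Hz = 8 Hz.
60 Hz and 164 Hz both map to 4 Hz.

4 Hz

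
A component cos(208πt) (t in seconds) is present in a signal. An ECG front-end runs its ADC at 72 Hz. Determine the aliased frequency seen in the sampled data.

32 Hz

ω = 208π rad/s → f = ω/(2π) = 104 Hz.
104 Hz mod fs = 32 Hz.
32 Hz ≤ fs/2 = 36 Hz, appears at 32 Hz.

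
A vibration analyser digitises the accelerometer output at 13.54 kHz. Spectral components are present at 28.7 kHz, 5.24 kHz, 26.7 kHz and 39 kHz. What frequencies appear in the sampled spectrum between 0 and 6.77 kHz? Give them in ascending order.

0.38 kHz, 1.62 kHz, 5.24 kHz

fs/2 = 6.77 kHz.
28.7 kHz mod fs = 1.62 kHz.
1.62 kHz ≤ fs/2 = 6.77 kHz, appears at 1.62 kHz.
5.24 kHz ≤ fs/2 = 6.77 kHz, passes unchanged.
26.7 kHz mod fs = 13.16 kHz.
13.16 kHz > fs/2 = 6.77 kHz, folds to fs − 13.16 kHz = 0.38 kHz.
39 kHz mod fs = 11.92 kHz.
11.92 kHz > fs/2 = 6.77 kHz, folds to fs − 11.92 kHz = 1.62 kHz.
Distinct values: {0.38 kHz, 1.62 kHz, 5.24 kHz}.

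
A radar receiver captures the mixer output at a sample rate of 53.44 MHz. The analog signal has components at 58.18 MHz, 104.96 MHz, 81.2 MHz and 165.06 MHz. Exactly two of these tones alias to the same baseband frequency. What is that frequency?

fs/2 = 26.72 MHz.
58.18 MHz mod fs = 4.74 MHz.
4.74 MHz ≤ fs/2 = 26.72 MHz, appears at 4.74 MHz.
104.96 MHz mod fs = 51.52 MHz.
51.52 MHz > fs/2 = 26.72 MHz, folds to fs − 51.52 MHz = 1.92 MHz.
81.2 MHz mod fs = 27.76 MHz.
27.76 MHz > fs/2 = 26.72 MHz, folds to fs − 27.76 MHz = 25.68 MHz.
165.06 MHz mod fs = 4.74 MHz.
4.74 MHz ≤ fs/2 = 26.72 MHz, appears at 4.74 MHz.
58.18 MHz and 165.06 MHz both map to 4.74 MHz.

4.74 MHz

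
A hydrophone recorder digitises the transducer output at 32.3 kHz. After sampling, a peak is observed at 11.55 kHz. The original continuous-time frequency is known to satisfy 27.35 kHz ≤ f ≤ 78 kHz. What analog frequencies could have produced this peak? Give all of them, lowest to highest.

Frequencies that alias to 11.55 kHz are k·fs ± 11.55 kHz for integer k ≥ 0.
k=0: 11.55 kHz.
k=1: 20.75 kHz, 43.85 kHz.
k=2: 53.05 kHz, 76.15 kHz.
k=3: 85.35 kHz, 108.45 kHz.
Within [27.35 kHz, 78 kHz]: 43.85 kHz, 53.05 kHz, 76.15 kHz.

43.85 kHz, 53.05 kHz, 76.15 kHz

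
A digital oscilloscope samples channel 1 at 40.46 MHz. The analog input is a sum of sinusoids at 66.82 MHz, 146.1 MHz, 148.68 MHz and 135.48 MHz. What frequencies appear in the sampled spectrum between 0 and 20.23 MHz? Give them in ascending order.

fs/2 = 20.23 MHz.
66.82 MHz mod fs = 26.36 MHz.
26.36 MHz > fs/2 = 20.23 MHz, folds to fs − 26.36 MHz = 14.1 MHz.
146.1 MHz mod fs = 24.72 MHz.
24.72 MHz > fs/2 = 20.23 MHz, folds to fs − 24.72 MHz = 15.74 MHz.
148.68 MHz mod fs = 27.3 MHz.
27.3 MHz > fs/2 = 20.23 MHz, folds to fs − 27.3 MHz = 13.16 MHz.
135.48 MHz mod fs = 14.1 MHz.
14.1 MHz ≤ fs/2 = 20.23 MHz, appears at 14.1 MHz.
Distinct values: {13.16 MHz, 14.1 MHz, 15.74 MHz}.

13.16 MHz, 14.1 MHz, 15.74 MHz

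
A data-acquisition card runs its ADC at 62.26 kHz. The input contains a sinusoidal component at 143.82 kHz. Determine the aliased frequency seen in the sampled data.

143.82 kHz mod fs = 19.3 kHz.
19.3 kHz ≤ fs/2 = 31.13 kHz, appears at 19.3 kHz.

19.3 kHz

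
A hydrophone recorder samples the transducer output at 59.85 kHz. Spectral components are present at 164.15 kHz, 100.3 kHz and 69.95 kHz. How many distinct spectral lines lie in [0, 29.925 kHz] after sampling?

fs/2 = 29.925 kHz.
164.15 kHz mod fs = 44.45 kHz.
44.45 kHz > fs/2 = 29.925 kHz, folds to fs − 44.45 kHz = 15.4 kHz.
100.3 kHz mod fs = 40.45 kHz.
40.45 kHz > fs/2 = 29.925 kHz, folds to fs − 40.45 kHz = 19.4 kHz.
69.95 kHz mod fs = 10.1 kHz.
10.1 kHz ≤ fs/2 = 29.925 kHz, appears at 10.1 kHz.
Distinct values: {10.1 kHz, 15.4 kHz, 19.4 kHz} → 3.

3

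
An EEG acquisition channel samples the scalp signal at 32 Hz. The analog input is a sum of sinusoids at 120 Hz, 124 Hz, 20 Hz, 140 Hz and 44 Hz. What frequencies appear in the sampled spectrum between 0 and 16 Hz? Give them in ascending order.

4 Hz, 8 Hz, 12 Hz

fs/2 = 16 Hz.
120 Hz mod fs = 24 Hz.
24 Hz > fs/2 = 16 Hz, folds to fs − 24 Hz = 8 Hz.
124 Hz mod fs = 28 Hz.
28 Hz > fs/2 = 16 Hz, folds to fs − 28 Hz = 4 Hz.
20 Hz > fs/2 = 16 Hz, folds to fs − 20 Hz = 12 Hz.
140 Hz mod fs = 12 Hz.
12 Hz ≤ fs/2 = 16 Hz, appears at 12 Hz.
44 Hz mod fs = 12 Hz.
12 Hz ≤ fs/2 = 16 Hz, appears at 12 Hz.
Distinct values: {4 Hz, 8 Hz, 12 Hz}.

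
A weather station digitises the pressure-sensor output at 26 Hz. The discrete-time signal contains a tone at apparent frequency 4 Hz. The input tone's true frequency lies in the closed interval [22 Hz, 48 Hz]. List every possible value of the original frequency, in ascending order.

22 Hz, 30 Hz, 48 Hz

Frequencies that alias to 4 Hz are k·fs ± 4 Hz for integer k ≥ 0.
k=0: 4 Hz.
k=1: 22 Hz, 30 Hz.
k=2: 48 Hz, 56 Hz.
k=3: 74 Hz, 82 Hz.
Within [22 Hz, 48 Hz]: 22 Hz, 30 Hz, 48 Hz.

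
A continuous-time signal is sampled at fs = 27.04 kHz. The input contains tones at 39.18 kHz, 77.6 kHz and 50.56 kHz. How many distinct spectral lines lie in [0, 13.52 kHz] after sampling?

2

fs/2 = 13.52 kHz.
39.18 kHz mod fs = 12.14 kHz.
12.14 kHz ≤ fs/2 = 13.52 kHz, appears at 12.14 kHz.
77.6 kHz mod fs = 23.52 kHz.
23.52 kHz > fs/2 = 13.52 kHz, folds to fs − 23.52 kHz = 3.52 kHz.
50.56 kHz mod fs = 23.52 kHz.
23.52 kHz > fs/2 = 13.52 kHz, folds to fs − 23.52 kHz = 3.52 kHz.
Distinct values: {3.52 kHz, 12.14 kHz} → 2.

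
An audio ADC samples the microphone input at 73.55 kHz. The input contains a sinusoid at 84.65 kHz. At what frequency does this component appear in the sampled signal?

11.1 kHz

84.65 kHz mod fs = 11.1 kHz.
11.1 kHz ≤ fs/2 = 36.775 kHz, appears at 11.1 kHz.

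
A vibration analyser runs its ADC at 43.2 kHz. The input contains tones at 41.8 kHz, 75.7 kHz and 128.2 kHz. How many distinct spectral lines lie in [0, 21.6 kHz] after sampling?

fs/2 = 21.6 kHz.
41.8 kHz > fs/2 = 21.6 kHz, folds to fs − 41.8 kHz = 1.4 kHz.
75.7 kHz mod fs = 32.5 kHz.
32.5 kHz > fs/2 = 21.6 kHz, folds to fs − 32.5 kHz = 10.7 kHz.
128.2 kHz mod fs = 41.8 kHz.
41.8 kHz > fs/2 = 21.6 kHz, folds to fs − 41.8 kHz = 1.4 kHz.
Distinct values: {1.4 kHz, 10.7 kHz} → 2.

2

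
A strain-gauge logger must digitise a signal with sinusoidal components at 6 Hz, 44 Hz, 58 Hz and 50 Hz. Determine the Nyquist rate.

Highest-frequency component: 58 Hz.
Nyquist rate = 2 × 58 Hz = 116 Hz.

116 Hz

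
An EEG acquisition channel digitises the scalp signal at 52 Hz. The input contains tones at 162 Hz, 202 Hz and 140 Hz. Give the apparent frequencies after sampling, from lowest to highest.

6 Hz, 16 Hz

fs/2 = 26 Hz.
162 Hz mod fs = 6 Hz.
6 Hz ≤ fs/2 = 26 Hz, appears at 6 Hz.
202 Hz mod fs = 46 Hz.
46 Hz > fs/2 = 26 Hz, folds to fs − 46 Hz = 6 Hz.
140 Hz mod fs = 36 Hz.
36 Hz > fs/2 = 26 Hz, folds to fs − 36 Hz = 16 Hz.
Distinct values: {6 Hz, 16 Hz}.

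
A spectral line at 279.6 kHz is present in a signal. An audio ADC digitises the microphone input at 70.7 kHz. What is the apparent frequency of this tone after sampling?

279.6 kHz mod fs = 67.5 kHz.
67.5 kHz > fs/2 = 35.35 kHz, folds to fs − 67.5 kHz = 3.2 kHz.

3.2 kHz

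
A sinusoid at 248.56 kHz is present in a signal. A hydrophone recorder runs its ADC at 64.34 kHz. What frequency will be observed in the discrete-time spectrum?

248.56 kHz mod fs = 55.54 kHz.
55.54 kHz > fs/2 = 32.17 kHz, folds to fs − 55.54 kHz = 8.8 kHz.

8.8 kHz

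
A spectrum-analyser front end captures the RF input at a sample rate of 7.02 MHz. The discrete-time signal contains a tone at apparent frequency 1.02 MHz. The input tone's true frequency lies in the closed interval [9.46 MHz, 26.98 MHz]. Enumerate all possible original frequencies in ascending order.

Frequencies that alias to 1.02 MHz are k·fs ± 1.02 MHz for integer k ≥ 0.
k=0: 1.02 MHz.
k=1: 6 MHz, 8.04 MHz.
k=2: 13.02 MHz, 15.06 MHz.
k=3: 20.04 MHz, 22.08 MHz.
k=4: 27.06 MHz, 29.1 MHz.
Within [9.46 MHz, 26.98 MHz]: 13.02 MHz, 15.06 MHz, 20.04 MHz, 22.08 MHz.

13.02 MHz, 15.06 MHz, 20.04 MHz, 22.08 MHz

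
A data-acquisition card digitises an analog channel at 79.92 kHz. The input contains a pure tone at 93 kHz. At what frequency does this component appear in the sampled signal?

13.08 kHz

93 kHz mod fs = 13.08 kHz.
13.08 kHz ≤ fs/2 = 39.96 kHz, appears at 13.08 kHz.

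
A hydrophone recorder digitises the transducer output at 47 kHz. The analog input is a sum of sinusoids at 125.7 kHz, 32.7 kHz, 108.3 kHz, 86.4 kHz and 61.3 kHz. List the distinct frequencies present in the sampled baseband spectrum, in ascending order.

7.6 kHz, 14.3 kHz, 15.3 kHz

fs/2 = 23.5 kHz.
125.7 kHz mod fs = 31.7 kHz.
31.7 kHz > fs/2 = 23.5 kHz, folds to fs − 31.7 kHz = 15.3 kHz.
32.7 kHz > fs/2 = 23.5 kHz, folds to fs − 32.7 kHz = 14.3 kHz.
108.3 kHz mod fs = 14.3 kHz.
14.3 kHz ≤ fs/2 = 23.5 kHz, appears at 14.3 kHz.
86.4 kHz mod fs = 39.4 kHz.
39.4 kHz > fs/2 = 23.5 kHz, folds to fs − 39.4 kHz = 7.6 kHz.
61.3 kHz mod fs = 14.3 kHz.
14.3 kHz ≤ fs/2 = 23.5 kHz, appears at 14.3 kHz.
Distinct values: {7.6 kHz, 14.3 kHz, 15.3 kHz}.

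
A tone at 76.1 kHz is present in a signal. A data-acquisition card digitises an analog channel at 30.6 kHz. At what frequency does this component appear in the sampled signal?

76.1 kHz mod fs = 14.9 kHz.
14.9 kHz ≤ fs/2 = 15.3 kHz, appears at 14.9 kHz.

14.9 kHz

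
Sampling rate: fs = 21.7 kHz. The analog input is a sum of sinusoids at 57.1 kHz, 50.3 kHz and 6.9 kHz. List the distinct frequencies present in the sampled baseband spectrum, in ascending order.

fs/2 = 10.85 kHz.
57.1 kHz mod fs = 13.7 kHz.
13.7 kHz > fs/2 = 10.85 kHz, folds to fs − 13.7 kHz = 8 kHz.
50.3 kHz mod fs = 6.9 kHz.
6.9 kHz ≤ fs/2 = 10.85 kHz, appears at 6.9 kHz.
6.9 kHz ≤ fs/2 = 10.85 kHz, passes unchanged.
Distinct values: {6.9 kHz, 8 kHz}.

6.9 kHz, 8 kHz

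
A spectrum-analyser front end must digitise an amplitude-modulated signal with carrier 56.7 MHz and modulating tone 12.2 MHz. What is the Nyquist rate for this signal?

137.8 MHz

AM sidebands sit at fc ± fm = 44.5 MHz and 68.9 MHz.
Highest-frequency component: 68.9 MHz.
Nyquist rate = 2 × 68.9 MHz = 137.8 MHz.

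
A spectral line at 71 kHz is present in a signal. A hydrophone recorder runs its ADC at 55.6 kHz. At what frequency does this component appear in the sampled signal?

15.4 kHz

71 kHz mod fs = 15.4 kHz.
15.4 kHz ≤ fs/2 = 27.8 kHz, appears at 15.4 kHz.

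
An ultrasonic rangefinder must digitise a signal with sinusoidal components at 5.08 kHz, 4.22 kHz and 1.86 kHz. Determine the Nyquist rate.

10.16 kHz

Highest-frequency component: 5.08 kHz.
Nyquist rate = 2 × 5.08 kHz = 10.16 kHz.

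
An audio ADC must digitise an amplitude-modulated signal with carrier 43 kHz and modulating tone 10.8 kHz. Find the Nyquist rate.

107.6 kHz

AM sidebands sit at fc ± fm = 32.2 kHz and 53.8 kHz.
Highest-frequency component: 53.8 kHz.
Nyquist rate = 2 × 53.8 kHz = 107.6 kHz.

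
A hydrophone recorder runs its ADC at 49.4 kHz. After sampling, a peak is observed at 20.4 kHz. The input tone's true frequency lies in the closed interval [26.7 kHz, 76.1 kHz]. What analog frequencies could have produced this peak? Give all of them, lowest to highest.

29 kHz, 69.8 kHz

Frequencies that alias to 20.4 kHz are k·fs ± 20.4 kHz for integer k ≥ 0.
k=0: 20.4 kHz.
k=1: 29 kHz, 69.8 kHz.
k=2: 78.4 kHz, 119.2 kHz.
Within [26.7 kHz, 76.1 kHz]: 29 kHz, 69.8 kHz.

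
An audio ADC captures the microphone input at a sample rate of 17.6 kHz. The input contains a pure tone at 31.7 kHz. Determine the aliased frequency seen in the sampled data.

31.7 kHz mod fs = 14.1 kHz.
14.1 kHz > fs/2 = 8.8 kHz, folds to fs − 14.1 kHz = 3.5 kHz.

3.5 kHz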